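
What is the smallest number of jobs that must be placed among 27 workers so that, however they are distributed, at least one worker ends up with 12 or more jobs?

298

With 297 jobs one could put exactly 11 in each of the 27 workers, and no worker would reach 12.
By pigeonhole, one more job must land in a worker that already has 11, giving it 12.
So 27 × 11 + 1 = 298 jobs are required.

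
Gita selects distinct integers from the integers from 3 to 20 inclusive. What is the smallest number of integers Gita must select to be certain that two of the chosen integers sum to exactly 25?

A set avoiding the sum 25 can contain at most one of each pair {x, 25−x}, plus the 2 elements whose complement lies outside the range.
The integers 3, …, 12 (10 of them) are such a set: any two sum to at least 3+4 = 7 and at most 11+12 = 23 < 25.
By the pigeonhole principle, any 11th integer completes one of the 8 pairs, so 11 choices force a sum of 25.

11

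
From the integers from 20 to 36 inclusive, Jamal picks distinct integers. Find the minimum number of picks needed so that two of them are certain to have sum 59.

11

Group the elements by complementary pair {x, 59−x}: {23,36}, {24,35}, {25,34}, …, giving 7 two-element pairs and 3 integers whose partner 59−x falls outside [20,36].
Pigeonhole: treating each of those 10 groups as a pigeonhole, one can pick one integer per group — 10 integers — with no two summing to 59.
The 11th integer lands in an occupied pair, forcing a sum of 59.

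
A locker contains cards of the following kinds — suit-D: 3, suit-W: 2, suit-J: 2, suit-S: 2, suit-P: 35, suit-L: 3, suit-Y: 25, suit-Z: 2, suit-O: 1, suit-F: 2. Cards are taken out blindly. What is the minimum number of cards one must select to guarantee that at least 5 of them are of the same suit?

An adversary could hand out at most 4 cards per suit (8 suits run out sooner): 3 + 2 + 2 + 2 + 4 + 3 + 4 + 2 + 1 + 2 = 25 cards and still no suit has 5.
By pigeonhole, one more card lands in a suit already at 4, so 26 draws are enough and 25 are not.

26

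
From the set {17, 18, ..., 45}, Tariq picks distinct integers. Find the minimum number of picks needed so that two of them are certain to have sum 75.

22

Two chosen integers sum to 75 exactly when both halves of some pair {x, 75−x} with 30 ≤ x ≤ 75−x ≤ 45 are chosen — 8 such pairs.
The remaining 13 elements (those with no distinct partner in range) can never complete a 75-sum, so the worst case takes all of them and one from each pair: 13 + 8 = 21.
The 22nd integer has to be the second member of some pair, so 21 + 1 = 22.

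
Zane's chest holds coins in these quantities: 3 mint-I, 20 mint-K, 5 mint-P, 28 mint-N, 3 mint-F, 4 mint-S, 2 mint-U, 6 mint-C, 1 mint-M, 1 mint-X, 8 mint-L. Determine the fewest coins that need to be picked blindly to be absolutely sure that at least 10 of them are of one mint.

52

Put each drawn coin into a box by mint. The largest draw with every box below 10 takes min(count, 9) from each mint; mints with fewer than 9 contribute all they have.
Σ min(cᵢ, 9) = 3 + 9 + 5 + 9 + 3 + 4 + 2 + 6 + 1 + 1 + 8 = 51.
Draw number 51 + 1 = 52 must push one box to 10.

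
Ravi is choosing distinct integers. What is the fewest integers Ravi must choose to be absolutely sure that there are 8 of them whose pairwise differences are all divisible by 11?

Integers whose pairwise differences are multiples of 11 are exactly those sharing a remainder mod 11. The 11 residue classes mod 11 are the pigeonholes.
With 77 integers one could put 7 in each residue class and have no class reach 8.
The 78th integer pushes some class to 8, so 11·7 + 1 = 78.

78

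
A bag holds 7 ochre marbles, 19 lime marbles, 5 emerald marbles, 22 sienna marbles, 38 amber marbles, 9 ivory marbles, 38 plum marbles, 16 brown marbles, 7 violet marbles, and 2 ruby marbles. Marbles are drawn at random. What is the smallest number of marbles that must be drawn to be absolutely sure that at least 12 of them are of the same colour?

Put each drawn marble into a box by colour. The largest draw with every box below 12 takes min(count, 11) from each colour; colours with fewer than 11 contribute all they have.
Σ min(cᵢ, 11) = 7 + 11 + 5 + 11 + 11 + 9 + 11 + 11 + 7 + 2 = 85.
Draw number 85 + 1 = 86 must push one box to 12.

86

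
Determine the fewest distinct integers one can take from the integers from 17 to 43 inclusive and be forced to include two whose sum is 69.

19

Group the elements by complementary pair {x, 69−x}: {26,43}, {27,42}, {28,41}, …, giving 9 two-element pairs and 9 integers whose partner 69−x falls outside [17,43].
Treating each of those 18 groups as a pigeonhole, one can pick one integer per group — 18 integers — with no two summing to 69.
The 19th integer lands in an occupied pair, forcing a sum of 69.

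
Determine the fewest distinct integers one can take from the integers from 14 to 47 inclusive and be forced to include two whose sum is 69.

22

Two chosen integers sum to 69 exactly when both halves of some pair {x, 69−x} with 22 ≤ x ≤ 69−x ≤ 47 are chosen — 13 such pairs.
The remaining 8 elements (those with no distinct partner in range) can never complete a 69-sum, so the worst case takes all of them and one from each pair: 8 + 13 = 21.
The 22nd integer has to be the second member of some pair, so 21 + 1 = 22.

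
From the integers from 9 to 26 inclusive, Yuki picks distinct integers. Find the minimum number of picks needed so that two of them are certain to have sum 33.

A set avoiding the sum 33 can contain at most one of each pair {x, 33−x}, plus the 2 elements whose complement lies outside the range.
The integers 17, …, 26 (10 of them) are such a set: any two sum to at least 17+18 = 35 > 33.
Pigeonhole: any 11th integer completes one of the 8 pairs, so 11 choices force a sum of 33.

11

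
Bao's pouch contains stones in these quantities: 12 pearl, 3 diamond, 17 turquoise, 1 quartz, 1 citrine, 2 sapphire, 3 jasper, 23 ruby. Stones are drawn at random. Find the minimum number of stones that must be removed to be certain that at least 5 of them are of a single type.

23

By pigeonhole, put each drawn stone into a box by type. The largest draw with every box below 5 takes min(count, 4) from each type; types with fewer than 4 contribute all they have.
Σ min(cᵢ, 4) = 4 + 3 + 4 + 1 + 1 + 2 + 3 + 4 = 22.
Draw number 22 + 1 = 23 must push one box to 5.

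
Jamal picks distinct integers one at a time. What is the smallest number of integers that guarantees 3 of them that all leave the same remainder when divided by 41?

83

The 41 residue classes mod 41 are the pigeonholes.
With 82 integers one could put 2 in each residue class and have no class reach 3.
The 83rd integer pushes some class to 3, so 41·2 + 1 = 83.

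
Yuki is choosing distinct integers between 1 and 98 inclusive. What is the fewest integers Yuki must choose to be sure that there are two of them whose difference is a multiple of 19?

20

Integers whose pairwise differences are multiples of 19 are exactly those sharing a remainder mod 19. The 19 residue classes mod 19 are the pigeonholes.
With 19 integers one could put 1 in each residue class and have no class reach 2.
The 20th integer pushes some class to 2, so 19·1 + 1 = 20.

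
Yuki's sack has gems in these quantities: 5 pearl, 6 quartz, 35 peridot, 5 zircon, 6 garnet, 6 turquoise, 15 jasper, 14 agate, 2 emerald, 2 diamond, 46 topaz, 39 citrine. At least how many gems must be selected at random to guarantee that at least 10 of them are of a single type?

An adversary could hand out at most 9 gems per type (7 types run out sooner): 5 + 6 + 9 + 5 + 6 + 6 + 9 + 9 + 2 + 2 + 9 + 9 = 77 gems and still no type has 10.
One more gem lands in a type already at 9, so 78 draws are enough and 77 are not.

78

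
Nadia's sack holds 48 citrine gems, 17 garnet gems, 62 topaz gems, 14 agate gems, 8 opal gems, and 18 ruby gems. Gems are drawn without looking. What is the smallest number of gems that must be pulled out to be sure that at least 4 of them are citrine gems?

In the worst case for collecting citrine gems, every non-citrine gem comes out first.
There are 17 + 62 + 14 + 8 + 18 = 119 non-citrine gems altogether.
After those, each further gem must be citrine, so 119 + 4 = 123 draws guarantee 4 citrine gems.

123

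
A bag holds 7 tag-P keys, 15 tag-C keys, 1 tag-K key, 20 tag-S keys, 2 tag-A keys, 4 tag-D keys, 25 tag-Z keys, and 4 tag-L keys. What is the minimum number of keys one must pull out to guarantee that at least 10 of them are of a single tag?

46

An adversary could hand out at most 9 keys per tag (5 tags run out sooner): 7 + 9 + 1 + 9 + 2 + 4 + 9 + 4 = 45 keys and still no tag has 10.
Pigeonhole: one more key lands in a tag already at 9, so 46 draws are enough and 45 are not.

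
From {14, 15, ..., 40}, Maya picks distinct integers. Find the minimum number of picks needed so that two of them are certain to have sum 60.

18

A set avoiding the sum 60 can contain at most one of each pair {x, 60−x}, plus the 7 elements whose complement lies outside the range or equal to its own complement.
The integers 14, …, 30 (17 of them) are such a set: any two sum to at least 14+15 = 29 and at most 29+30 = 59 < 60.
Any 18th integer completes one of the 10 pairs, so 18 choices force a sum of 60.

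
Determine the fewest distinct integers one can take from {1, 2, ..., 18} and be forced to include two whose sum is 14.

Group the elements by complementary pair {x, 14−x}: {1,13}, {2,12}, {3,11}, …, giving 6 two-element pairs, the single value 7 (it cannot pair with itself since the integers are distinct), and 5 integers whose partner 14−x falls outside [1,18].
By pigeonhole, treating each of those 12 groups as a pigeonhole, one can pick one integer per group — 12 integers — with no two summing to 14.
The 13th integer lands in an occupied pair, forcing a sum of 14.

13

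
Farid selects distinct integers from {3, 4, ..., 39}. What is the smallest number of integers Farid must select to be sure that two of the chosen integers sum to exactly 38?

Two chosen integers sum to 38 exactly when both halves of some pair {x, 38−x} with 3 ≤ x ≤ 38−x ≤ 35 are chosen — 16 such pairs.
The remaining 5 elements (those with no distinct partner in range) can never complete a 38-sum, so the worst case takes all of them and one from each pair: 5 + 16 = 21.
By the pigeonhole principle, the 22nd integer has to be the second member of some pair, so 21 + 1 = 22.

22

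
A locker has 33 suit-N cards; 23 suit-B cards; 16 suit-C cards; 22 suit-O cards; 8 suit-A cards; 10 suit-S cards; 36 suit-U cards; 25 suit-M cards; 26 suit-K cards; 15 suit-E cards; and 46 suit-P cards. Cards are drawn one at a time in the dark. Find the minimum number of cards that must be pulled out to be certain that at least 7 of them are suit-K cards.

In the worst case for collecting suit-K cards, every non-suit-K card comes out first.
There are 33 + 23 + 16 + 22 + 8 + 10 + 36 + 25 + 15 + 46 = 234 non-suit-K cards altogether.
After those, each further card must be suit-K, so 234 + 7 = 241 draws guarantee 7 suit-K cards.

241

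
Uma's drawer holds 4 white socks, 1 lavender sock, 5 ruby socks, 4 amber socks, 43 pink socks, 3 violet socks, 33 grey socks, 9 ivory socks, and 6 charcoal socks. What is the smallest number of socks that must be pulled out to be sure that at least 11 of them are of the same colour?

Put each drawn sock into a box by colour. The largest draw with every box below 11 takes min(count, 10) from each colour; colours with fewer than 10 contribute all they have.
Σ min(cᵢ, 10) = 4 + 1 + 5 + 4 + 10 + 3 + 10 + 9 + 6 = 52.
Draw number 52 + 1 = 53 must push one box to 11.

53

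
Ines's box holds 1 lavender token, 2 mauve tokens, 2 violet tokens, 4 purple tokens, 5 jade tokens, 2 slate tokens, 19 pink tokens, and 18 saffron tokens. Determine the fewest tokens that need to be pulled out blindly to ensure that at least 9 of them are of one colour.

33

By pigeonhole, the 8 colours are the holes; the tokens drawn are the pigeons.
To avoid 9 of any one colour, the worst case takes at most 8 of each colour, or every token of a colour that has fewer than 8.
That gives 1 + 2 + 2 + 4 + 5 + 2 + 8 + 8 = 32 tokens with no colour reaching 9.
The next token forces some colour to 9, so 32 + 1 = 33.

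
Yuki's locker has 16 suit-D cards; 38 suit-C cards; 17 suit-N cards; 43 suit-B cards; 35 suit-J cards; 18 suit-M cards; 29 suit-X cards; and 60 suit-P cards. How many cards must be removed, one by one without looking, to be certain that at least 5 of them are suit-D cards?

In the worst case for collecting suit-D cards, every non-suit-D card comes out first.
There are 38 + 17 + 43 + 35 + 18 + 29 + 60 = 240 non-suit-D cards altogether.
After those, each further card must be suit-D, so 240 + 5 = 245 draws guarantee 5 suit-D cards.

245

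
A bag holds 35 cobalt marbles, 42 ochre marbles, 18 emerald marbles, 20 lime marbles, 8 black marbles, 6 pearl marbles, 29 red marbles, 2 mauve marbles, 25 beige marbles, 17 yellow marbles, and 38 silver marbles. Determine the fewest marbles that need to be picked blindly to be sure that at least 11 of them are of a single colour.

By the pigeonhole principle, put each drawn marble into a box by colour. The largest draw with every box below 11 takes min(count, 10) from each colour; colours with fewer than 10 contribute all they have.
Σ min(cᵢ, 10) = 10 + 10 + 10 + 10 + 8 + 6 + 10 + 2 + 10 + 10 + 10 = 96.
Draw number 96 + 1 = 97 must push one box to 11.

97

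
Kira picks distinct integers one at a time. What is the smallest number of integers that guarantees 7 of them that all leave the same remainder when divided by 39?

235

The 39 residue classes mod 39 are the pigeonholes.
With 234 integers one could put 6 in each residue class and have no class reach 7.
The 235th integer pushes some class to 7, so 39·6 + 1 = 235.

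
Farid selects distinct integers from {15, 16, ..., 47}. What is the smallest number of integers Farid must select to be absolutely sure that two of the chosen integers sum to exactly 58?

Group the elements by complementary pair {x, 58−x}: {15,43}, {16,42}, {17,41}, …, giving 14 two-element pairs, the single value 29 (it cannot pair with itself since the integers are distinct), and 4 integers whose partner 58−x falls outside [15,47].
Pigeonhole: treating each of those 19 groups as a pigeonhole, one can pick one integer per group — 19 integers — with no two summing to 58.
The 20th integer lands in an occupied pair, forcing a sum of 58.

20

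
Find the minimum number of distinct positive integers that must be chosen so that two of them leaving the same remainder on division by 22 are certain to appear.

23

The 22 residue classes mod 22 are the pigeonholes.
With 22 integers one could put 1 in each residue class and have no class reach 2.
The 23rd integer pushes some class to 2, so 22·1 + 1 = 23.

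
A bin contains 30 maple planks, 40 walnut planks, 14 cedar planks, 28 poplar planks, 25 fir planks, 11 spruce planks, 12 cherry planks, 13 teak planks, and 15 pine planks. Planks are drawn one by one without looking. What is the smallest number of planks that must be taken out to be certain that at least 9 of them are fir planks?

In the worst case for collecting fir planks, every non-fir plank comes out first.
There are 30 + 40 + 14 + 28 + 11 + 12 + 13 + 15 = 163 non-fir planks altogether.
After those, each further plank must be fir, so 163 + 9 = 172 draws guarantee 9 fir planks.

172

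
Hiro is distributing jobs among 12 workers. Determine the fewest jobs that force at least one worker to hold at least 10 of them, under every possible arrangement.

109

With 108 jobs one could put exactly 9 in each of the 12 workers, and no worker would reach 10.
Pigeonhole: one more job must land in a worker that already has 9, giving it 10.
So 12 × 9 + 1 = 109 jobs are required.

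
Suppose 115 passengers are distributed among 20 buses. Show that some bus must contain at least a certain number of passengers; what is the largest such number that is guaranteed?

6

The 20 buses are the holes and the 115 passengers are the pigeons.
If every bus held at most 5 passengers, the total would be at most 20 × 5 = 100, which is less than 115.
So some bus holds at least ⌈115/20⌉ = 6 passengers.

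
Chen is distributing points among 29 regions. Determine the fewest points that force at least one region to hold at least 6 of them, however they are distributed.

146

With 145 points one could put exactly 5 in each of the 29 regions, and no region would reach 6.
Pigeonhole: one more point must land in a region that already has 5, giving it 6.
So 29 × 5 + 1 = 146 points are required.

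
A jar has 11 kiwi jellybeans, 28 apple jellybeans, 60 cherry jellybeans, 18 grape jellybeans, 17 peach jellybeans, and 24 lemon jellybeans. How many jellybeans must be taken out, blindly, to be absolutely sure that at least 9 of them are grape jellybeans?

149

In the worst case for collecting grape jellybeans, every non-grape jellybean comes out first.
There are 11 + 28 + 60 + 17 + 24 = 140 non-grape jellybeans altogether.
After those, each further jellybean must be grape, so 140 + 9 = 149 draws guarantee 9 grape jellybeans.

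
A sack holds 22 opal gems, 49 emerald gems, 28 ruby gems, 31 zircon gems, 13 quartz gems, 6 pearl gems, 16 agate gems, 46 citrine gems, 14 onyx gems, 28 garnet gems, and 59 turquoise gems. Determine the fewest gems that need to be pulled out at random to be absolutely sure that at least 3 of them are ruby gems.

In the worst case for collecting ruby gems, every non-ruby gem comes out first.
There are 22 + 49 + 31 + 13 + 6 + 16 + 46 + 14 + 28 + 59 = 284 non-ruby gems altogether.
After those, each further gem must be ruby, so 284 + 3 = 287 draws guarantee 3 ruby gems.

287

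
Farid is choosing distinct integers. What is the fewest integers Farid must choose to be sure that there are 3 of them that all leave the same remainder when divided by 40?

81

The 40 residue classes mod 40 are the pigeonholes.
With 80 integers one could put 2 in each residue class and have no class reach 3.
The 81st integer pushes some class to 3, so 40·2 + 1 = 81.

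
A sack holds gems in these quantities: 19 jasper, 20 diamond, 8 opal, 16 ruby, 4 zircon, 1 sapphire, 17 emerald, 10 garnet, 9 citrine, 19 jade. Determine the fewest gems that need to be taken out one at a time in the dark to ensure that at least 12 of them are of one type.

By pigeonhole, put each drawn gem into a box by type. The largest draw with every box below 12 takes min(count, 11) from each type; types with fewer than 11 contribute all they have.
Σ min(cᵢ, 11) = 11 + 11 + 8 + 11 + 4 + 1 + 11 + 10 + 9 + 11 = 87.
Draw number 87 + 1 = 88 must push one box to 12.

88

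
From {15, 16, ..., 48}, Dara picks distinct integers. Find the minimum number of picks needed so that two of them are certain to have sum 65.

A set avoiding the sum 65 can contain at most one of each pair {x, 65−x}, plus the 2 elements whose complement lies outside the range.
The integers 15, …, 32 (18 of them) are such a set: any two sum to at least 15+16 = 31 and at most 31+32 = 63 < 65.
By pigeonhole, any 19th integer completes one of the 16 pairs, so 19 choices force a sum of 65.

19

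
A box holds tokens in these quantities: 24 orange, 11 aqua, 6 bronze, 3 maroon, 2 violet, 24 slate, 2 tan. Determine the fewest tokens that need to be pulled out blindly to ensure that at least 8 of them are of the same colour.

An adversary could hand out at most 7 tokens per colour (4 colours run out sooner): 7 + 7 + 6 + 3 + 2 + 7 + 2 = 34 tokens and still no colour has 8.
Pigeonhole: one more token lands in a colour already at 7, so 35 draws are enough and 34 are not.

35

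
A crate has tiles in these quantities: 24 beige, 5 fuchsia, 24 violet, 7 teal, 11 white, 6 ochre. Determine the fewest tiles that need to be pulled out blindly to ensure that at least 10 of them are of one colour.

46

An adversary could hand out at most 9 tiles per colour (fuchsia, teal, ochre run out sooner): 9 + 5 + 9 + 7 + 9 + 6 = 45 tiles and still no colour has 10.
One more tile lands in a colour already at 9, so 46 draws are enough and 45 are not.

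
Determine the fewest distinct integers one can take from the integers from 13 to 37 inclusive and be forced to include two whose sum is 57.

Two chosen integers sum to 57 exactly when both halves of some pair {x, 57−x} with 20 ≤ x ≤ 57−x ≤ 37 are chosen — 9 such pairs.
The remaining 7 elements (those with no distinct partner in range) can never complete a 57-sum, so the worst case takes all of them and one from each pair: 7 + 9 = 16.
Pigeonhole: the 17th integer has to be the second member of some pair, so 16 + 1 = 17.

17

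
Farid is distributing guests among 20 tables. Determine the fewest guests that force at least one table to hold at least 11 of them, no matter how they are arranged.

With 200 guests one could put exactly 10 in each of the 20 tables, and no table would reach 11.
One more guest must land in a table that already has 10, giving it 11.
So 20 × 10 + 1 = 201 guests are required.

201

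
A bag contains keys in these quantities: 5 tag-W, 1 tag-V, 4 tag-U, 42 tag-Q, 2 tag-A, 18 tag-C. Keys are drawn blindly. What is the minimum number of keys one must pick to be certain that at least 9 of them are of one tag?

By pigeonhole, the 6 tags are the holes; the keys drawn are the pigeons.
To avoid 9 of any one tag, the worst case takes at most 8 of each tag, or every key of a tag that has fewer than 8.
That gives 5 + 1 + 4 + 8 + 2 + 8 = 28 keys with no tag reaching 9.
The next key forces some tag to 9, so 28 + 1 = 29.

29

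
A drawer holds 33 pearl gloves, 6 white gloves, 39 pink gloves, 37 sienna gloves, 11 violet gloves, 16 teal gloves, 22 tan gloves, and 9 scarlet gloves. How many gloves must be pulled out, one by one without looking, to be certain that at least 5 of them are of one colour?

33

By pigeonhole, the 8 colours are the holes; the gloves drawn are the pigeons.
To avoid 5 of any one colour, the worst case takes at most 4 of each colour.
That gives 4 + 4 + 4 + 4 + 4 + 4 + 4 + 4 = 32 gloves with no colour reaching 5.
The next glove forces some colour to 5, so 32 + 1 = 33.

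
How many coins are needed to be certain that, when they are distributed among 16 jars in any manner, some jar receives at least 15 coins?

With 224 coins one could put exactly 14 in each of the 16 jars, and no jar would reach 15.
One more coin must land in a jar that already has 14, giving it 15.
So 16 × 14 + 1 = 225 coins are required.

225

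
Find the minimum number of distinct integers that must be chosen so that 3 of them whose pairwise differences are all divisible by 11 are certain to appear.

23

Integers whose pairwise differences are multiples of 11 are exactly those sharing a remainder mod 11. Pigeonhole: the 11 residue classes mod 11 are the pigeonholes.
With 22 integers one could put 2 in each residue class and have no class reach 3.
The 23rd integer pushes some class to 3, so 11·2 + 1 = 23.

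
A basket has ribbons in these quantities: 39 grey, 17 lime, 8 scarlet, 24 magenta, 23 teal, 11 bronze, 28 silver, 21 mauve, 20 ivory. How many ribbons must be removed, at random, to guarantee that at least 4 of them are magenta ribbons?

In the worst case for collecting magenta ribbons, every non-magenta ribbon comes out first.
There are 39 + 17 + 8 + 23 + 11 + 28 + 21 + 20 = 167 non-magenta ribbons altogether.
After those, each further ribbon must be magenta, so 167 + 4 = 171 draws guarantee 4 magenta ribbons.

171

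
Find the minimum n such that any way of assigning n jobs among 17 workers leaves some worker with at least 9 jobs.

137

With 136 jobs one could put exactly 8 in each of the 17 workers, and no worker would reach 9.
One more job must land in a worker that already has 8, giving it 9.
So 17 × 8 + 1 = 137 jobs are required.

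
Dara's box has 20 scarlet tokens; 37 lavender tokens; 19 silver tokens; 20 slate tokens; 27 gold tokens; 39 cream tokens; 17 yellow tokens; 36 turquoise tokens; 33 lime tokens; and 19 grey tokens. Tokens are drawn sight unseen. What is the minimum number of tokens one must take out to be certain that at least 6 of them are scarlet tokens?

253

In the worst case for collecting scarlet tokens, every non-scarlet token comes out first.
There are 37 + 19 + 20 + 27 + 39 + 17 + 36 + 33 + 19 = 247 non-scarlet tokens altogether.
After those, each further token must be scarlet, so 247 + 6 = 253 draws guarantee 6 scarlet tokens.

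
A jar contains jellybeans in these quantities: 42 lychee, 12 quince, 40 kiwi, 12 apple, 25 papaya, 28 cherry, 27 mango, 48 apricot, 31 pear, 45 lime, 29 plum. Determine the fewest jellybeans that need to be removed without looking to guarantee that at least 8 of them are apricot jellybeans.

299

In the worst case for collecting apricot jellybeans, every non-apricot jellybean comes out first.
There are 42 + 12 + 40 + 12 + 25 + 28 + 27 + 31 + 45 + 29 = 291 non-apricot jellybeans altogether.
After those, each further jellybean must be apricot, so 291 + 8 = 299 draws guarantee 8 apricot jellybeans.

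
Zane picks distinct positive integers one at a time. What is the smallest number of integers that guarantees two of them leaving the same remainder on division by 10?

By pigeonhole, the 10 residue classes mod 10 are the pigeonholes.
With 10 integers one could put 1 in each residue class and have no class reach 2.
The 11th integer pushes some class to 2, so 10·1 + 1 = 11.

11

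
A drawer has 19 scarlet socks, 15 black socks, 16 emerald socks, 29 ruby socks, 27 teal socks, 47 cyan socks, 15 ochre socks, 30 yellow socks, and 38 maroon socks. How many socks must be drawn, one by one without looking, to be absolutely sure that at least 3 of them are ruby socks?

In the worst case for collecting ruby socks, every non-ruby sock comes out first.
There are 19 + 15 + 16 + 27 + 47 + 15 + 30 + 38 = 207 non-ruby socks altogether.
After those, each further sock must be ruby, so 207 + 3 = 210 draws guarantee 3 ruby socks.

210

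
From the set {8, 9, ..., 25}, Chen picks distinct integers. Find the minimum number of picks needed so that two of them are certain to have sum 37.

A set avoiding the sum 37 can contain at most one of each pair {x, 37−x}, plus the 4 elements whose complement lies outside the range.
The integers 8, …, 18 (11 of them) are such a set: any two sum to at least 8+9 = 17 and at most 17+18 = 35 < 37.
Pigeonhole: any 12th integer completes one of the 7 pairs, so 12 choices force a sum of 37.

12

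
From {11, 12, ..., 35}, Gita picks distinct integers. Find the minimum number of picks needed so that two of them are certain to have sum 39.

Two chosen integers sum to 39 exactly when both halves of some pair {x, 39−x} with 11 ≤ x ≤ 39−x ≤ 28 are chosen — 9 such pairs.
The remaining 7 elements (those with no distinct partner in range) can never complete a 39-sum, so the worst case takes all of them and one from each pair: 7 + 9 = 16.
Pigeonhole: the 17th integer has to be the second member of some pair, so 16 + 1 = 17.

17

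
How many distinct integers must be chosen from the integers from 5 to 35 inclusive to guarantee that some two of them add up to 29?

22

Group the elements by complementary pair {x, 29−x}: {5,24}, {6,23}, {7,22}, …, giving 10 two-element pairs and 11 integers whose partner 29−x falls outside [5,35].
Pigeonhole: treating each of those 21 groups as a pigeonhole, one can pick one integer per group — 21 integers — with no two summing to 29.
The 22nd integer lands in an occupied pair, forcing a sum of 29.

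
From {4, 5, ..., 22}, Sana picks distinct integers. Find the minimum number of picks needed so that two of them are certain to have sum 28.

Group the elements by complementary pair {x, 28−x}: {6,22}, {7,21}, {8,20}, …, giving 8 two-element pairs, the single value 14 (it cannot pair with itself since the integers are distinct), and 2 integers whose partner 28−x falls outside [4,22].
Pigeonhole: treating each of those 11 groups as a pigeonhole, one can pick one integer per group — 11 integers — with no two summing to 28.
The 12th integer lands in an occupied pair, forcing a sum of 28.

12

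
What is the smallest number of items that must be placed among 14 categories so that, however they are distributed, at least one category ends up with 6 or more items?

71

With 70 items one could put exactly 5 in each of the 14 categories, and no category would reach 6.
Pigeonhole: one more item must land in a category that already has 5, giving it 6.
So 14 × 5 + 1 = 71 items are required.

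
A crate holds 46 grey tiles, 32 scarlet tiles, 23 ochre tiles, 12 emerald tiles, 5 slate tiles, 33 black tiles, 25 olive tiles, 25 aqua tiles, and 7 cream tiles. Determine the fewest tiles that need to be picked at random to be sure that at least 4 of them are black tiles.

179

In the worst case for collecting black tiles, every non-black tile comes out first.
There are 46 + 32 + 23 + 12 + 5 + 25 + 25 + 7 = 175 non-black tiles altogether.
After those, each further tile must be black, so 175 + 4 = 179 draws guarantee 4 black tiles.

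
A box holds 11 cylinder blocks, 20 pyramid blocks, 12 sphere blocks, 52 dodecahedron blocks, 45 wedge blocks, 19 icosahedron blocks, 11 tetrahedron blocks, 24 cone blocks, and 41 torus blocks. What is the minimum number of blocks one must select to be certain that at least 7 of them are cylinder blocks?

231

In the worst case for collecting cylinder blocks, every non-cylinder block comes out first.
There are 20 + 12 + 52 + 45 + 19 + 11 + 24 + 41 = 224 non-cylinder blocks altogether.
After those, each further block must be cylinder, so 224 + 7 = 231 draws guarantee 7 cylinder blocks.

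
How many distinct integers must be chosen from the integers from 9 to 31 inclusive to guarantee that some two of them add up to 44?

15

Group the elements by complementary pair {x, 44−x}: {13,31}, {14,30}, {15,29}, …, giving 9 two-element pairs, the single value 22 (it cannot pair with itself since the integers are distinct), and 4 integers whose partner 44−x falls outside [9,31].
By pigeonhole, treating each of those 14 groups as a pigeonhole, one can pick one integer per group — 14 integers — with no two summing to 44.
The 15th integer lands in an occupied pair, forcing a sum of 44.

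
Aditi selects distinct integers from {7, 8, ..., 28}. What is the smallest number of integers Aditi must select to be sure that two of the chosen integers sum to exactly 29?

15

Group the elements by complementary pair {x, 29−x}: {7,22}, {8,21}, {9,20}, …, giving 8 two-element pairs and 6 integers whose partner 29−x falls outside [7,28].
By pigeonhole, treating each of those 14 groups as a pigeonhole, one can pick one integer per group — 14 integers — with no two summing to 29.
The 15th integer lands in an occupied pair, forcing a sum of 29.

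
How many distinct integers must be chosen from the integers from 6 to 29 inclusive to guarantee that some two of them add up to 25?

18

Group the elements by complementary pair {x, 25−x}: {6,19}, {7,18}, {8,17}, …, giving 7 two-element pairs and 10 integers whose partner 25−x falls outside [6,29].
By pigeonhole, treating each of those 17 groups as a pigeonhole, one can pick one integer per group — 17 integers — with no two summing to 25.
The 18th integer lands in an occupied pair, forcing a sum of 25.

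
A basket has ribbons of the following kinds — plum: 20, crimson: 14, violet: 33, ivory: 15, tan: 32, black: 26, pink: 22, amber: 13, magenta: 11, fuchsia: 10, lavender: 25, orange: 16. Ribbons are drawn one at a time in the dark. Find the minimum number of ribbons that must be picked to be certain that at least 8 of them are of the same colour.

The 12 colours are the holes; the ribbons drawn are the pigeons.
To avoid 8 of any one colour, the worst case takes at most 7 of each colour.
That gives 7 + 7 + 7 + 7 + 7 + 7 + 7 + 7 + 7 + 7 + 7 + 7 = 84 ribbons with no colour reaching 8.
The next ribbon forces some colour to 8, so 84 + 1 = 85.

85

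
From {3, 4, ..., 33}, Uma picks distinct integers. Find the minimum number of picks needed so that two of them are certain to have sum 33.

18

Two chosen integers sum to 33 exactly when both halves of some pair {x, 33−x} with 3 ≤ x ≤ 33−x ≤ 30 are chosen — 14 such pairs.
The remaining 3 elements (those with no distinct partner in range) can never complete a 33-sum, so the worst case takes all of them and one from each pair: 3 + 14 = 17.
By pigeonhole, the 18th integer has to be the second member of some pair, so 17 + 1 = 18.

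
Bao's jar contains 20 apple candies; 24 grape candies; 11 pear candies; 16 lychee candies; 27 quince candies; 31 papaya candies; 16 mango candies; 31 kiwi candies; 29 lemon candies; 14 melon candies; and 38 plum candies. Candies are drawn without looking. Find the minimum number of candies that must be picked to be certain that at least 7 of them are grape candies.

In the worst case for collecting grape candies, every non-grape candy comes out first.
There are 20 + 11 + 16 + 27 + 31 + 16 + 31 + 29 + 14 + 38 = 233 non-grape candies altogether.
After those, each further candy must be grape, so 233 + 7 = 240 draws guarantee 7 grape candies.

240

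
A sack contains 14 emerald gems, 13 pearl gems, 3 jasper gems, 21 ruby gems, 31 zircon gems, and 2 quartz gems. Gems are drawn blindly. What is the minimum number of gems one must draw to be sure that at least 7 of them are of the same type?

The 6 types are the holes; the gems drawn are the pigeons.
To avoid 7 of any one type, the worst case takes at most 6 of each type, or every gem of a type that has fewer than 6.
That gives 6 + 6 + 3 + 6 + 6 + 2 = 29 gems with no type reaching 7.
The next gem forces some type to 7, so 29 + 1 = 30.

30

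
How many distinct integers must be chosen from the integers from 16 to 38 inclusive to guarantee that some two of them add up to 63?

A set avoiding the sum 63 can contain at most one of each pair {x, 63−x}, plus the 9 elements whose complement lies outside the range.
The integers 16, …, 31 (16 of them) are such a set: any two sum to at least 16+17 = 33 and at most 30+31 = 61 < 63.
Pigeonhole: any 17th integer completes one of the 7 pairs, so 17 choices force a sum of 63.

17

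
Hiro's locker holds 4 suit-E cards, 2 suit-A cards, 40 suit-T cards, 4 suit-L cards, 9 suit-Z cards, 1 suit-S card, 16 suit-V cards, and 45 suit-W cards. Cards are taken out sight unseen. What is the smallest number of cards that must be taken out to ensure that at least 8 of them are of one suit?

40

An adversary could hand out at most 7 cards per suit (4 suits run out sooner): 4 + 2 + 7 + 4 + 7 + 1 + 7 + 7 = 39 cards and still no suit has 8.
By the pigeonhole principle, one more card lands in a suit already at 7, so 40 draws are enough and 39 are not.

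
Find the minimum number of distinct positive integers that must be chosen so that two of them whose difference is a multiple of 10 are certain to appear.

11

Integers whose pairwise differences are multiples of 10 are exactly those sharing a remainder mod 10. The 10 residue classes mod 10 are the pigeonholes.
With 10 integers one could put 1 in each residue class and have no class reach 2.
The 11th integer pushes some class to 2, so 10·1 + 1 = 11.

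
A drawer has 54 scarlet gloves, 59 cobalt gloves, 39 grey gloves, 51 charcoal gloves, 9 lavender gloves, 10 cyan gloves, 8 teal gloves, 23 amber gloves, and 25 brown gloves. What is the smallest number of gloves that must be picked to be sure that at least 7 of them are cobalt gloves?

In the worst case for collecting cobalt gloves, every non-cobalt glove comes out first.
There are 54 + 39 + 51 + 9 + 10 + 8 + 23 + 25 = 219 non-cobalt gloves altogether.
After those, each further glove must be cobalt, so 219 + 7 = 226 draws guarantee 7 cobalt gloves.

226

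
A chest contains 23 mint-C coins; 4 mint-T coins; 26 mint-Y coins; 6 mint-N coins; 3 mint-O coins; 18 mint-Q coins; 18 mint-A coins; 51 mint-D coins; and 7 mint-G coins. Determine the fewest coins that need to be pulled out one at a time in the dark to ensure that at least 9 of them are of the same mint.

Pigeonhole: put each drawn coin into a box by mint. The largest draw with every box below 9 takes min(count, 8) from each mint; mints with fewer than 8 contribute all they have.
Σ min(cᵢ, 8) = 8 + 4 + 8 + 6 + 3 + 8 + 8 + 8 + 7 = 60.
Draw number 60 + 1 = 61 must push one box to 9.

61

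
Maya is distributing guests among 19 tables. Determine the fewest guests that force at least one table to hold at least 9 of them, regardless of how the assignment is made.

With 152 guests one could put exactly 8 in each of the 19 tables, and no table would reach 9.
Pigeonhole: one more guest must land in a table that already has 8, giving it 9.
So 19 × 8 + 1 = 153 guests are required.

153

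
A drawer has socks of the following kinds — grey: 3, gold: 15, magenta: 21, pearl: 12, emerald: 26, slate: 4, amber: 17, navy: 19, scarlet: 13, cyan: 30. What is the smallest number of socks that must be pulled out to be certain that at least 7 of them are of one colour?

An adversary could hand out at most 6 socks per colour (grey, slate run out sooner): 3 + 6 + 6 + 6 + 6 + 4 + 6 + 6 + 6 + 6 = 55 socks and still no colour has 7.
By pigeonhole, one more sock lands in a colour already at 6, so 56 draws are enough and 55 are not.

56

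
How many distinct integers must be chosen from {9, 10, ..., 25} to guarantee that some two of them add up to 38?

12

Group the elements by complementary pair {x, 38−x}: {13,25}, {14,24}, {15,23}, …, giving 6 two-element pairs, the single value 19 (it cannot pair with itself since the integers are distinct), and 4 integers whose partner 38−x falls outside [9,25].
By pigeonhole, treating each of those 11 groups as a pigeonhole, one can pick one integer per group — 11 integers — with no two summing to 38.
The 12th integer lands in an occupied pair, forcing a sum of 38.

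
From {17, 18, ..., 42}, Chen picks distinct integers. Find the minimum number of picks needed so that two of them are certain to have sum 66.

18

Group the elements by complementary pair {x, 66−x}: {24,42}, {25,41}, {26,40}, …, giving 9 two-element pairs, the single value 33 (it cannot pair with itself since the integers are distinct), and 7 integers whose partner 66−x falls outside [17,42].
Treating each of those 17 groups as a pigeonhole, one can pick one integer per group — 17 integers — with no two summing to 66.
The 18th integer lands in an occupied pair, forcing a sum of 66.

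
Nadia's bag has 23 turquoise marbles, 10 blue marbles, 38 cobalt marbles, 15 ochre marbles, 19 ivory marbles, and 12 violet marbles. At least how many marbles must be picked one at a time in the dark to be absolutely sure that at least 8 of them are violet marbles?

In the worst case for collecting violet marbles, every non-violet marble comes out first.
There are 23 + 10 + 38 + 15 + 19 = 105 non-violet marbles altogether.
After those, each further marble must be violet, so 105 + 8 = 113 draws guarantee 8 violet marbles.

113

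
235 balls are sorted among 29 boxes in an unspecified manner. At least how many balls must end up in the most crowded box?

9

The 29 boxes are the holes and the 235 balls are the pigeons.
If every box held at most 8 balls, the total would be at most 29 × 8 = 232, which is less than 235.
So some box holds at least ⌈235/29⌉ = 9 balls.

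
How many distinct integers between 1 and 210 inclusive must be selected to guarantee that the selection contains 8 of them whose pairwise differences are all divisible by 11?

Integers whose pairwise differences are multiples of 11 are exactly those sharing a remainder mod 11. The 11 residue classes mod 11 are the pigeonholes.
With 77 integers one could put 7 in each residue class and have no class reach 8.
The 78th integer pushes some class to 8, so 11·7 + 1 = 78.

78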